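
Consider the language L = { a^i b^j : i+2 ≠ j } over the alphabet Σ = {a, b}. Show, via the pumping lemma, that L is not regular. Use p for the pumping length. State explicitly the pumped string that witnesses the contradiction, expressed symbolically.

Suppose for contradiction that L is regular, and let p be the pumping length.
Choose w = a^p b^{p+p!+2}. Since p ≠ (p+p!+2)-2 = p+p!, w ∈ L; and |w| ≥ p.
Write w = xyz as guaranteed by the lemma, with |xy| ≤ p and y is nonempty.
The first p characters of w are a's, so xy (and hence y) consists only of a's. Write y = a^k, 1 ≤ k ≤ p.
Since 1 ≤ k ≤ p, k divides p!; set t = 1 + p!/k. Then xy^t z has p + (p!/k)·k = p + p! copies of a. Now the a-count is p+p! and (b-count)-2 = (p+p!+2)-2 = p+p!, so i+2 ≠ j fails. So xy^t z = a^{p+p!} b^{p+p!+2} ∉ L.
This is a contradiction; hence L is not regular.

a^{p+p!} b^{p+p!+2}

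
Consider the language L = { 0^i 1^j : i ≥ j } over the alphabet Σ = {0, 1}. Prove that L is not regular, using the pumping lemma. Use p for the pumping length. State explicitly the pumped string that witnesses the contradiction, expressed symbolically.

Toward a contradiction, assume L is regular with pumping length p.
Choose w = 0^p 1^p ∈ L, with |w| = 2p ≥ p.
The pumping lemma gives a decomposition w = xyz where |xy| ≤ p and |y| > 0.
Since the first p symbols of w are all 0's and |xy| ≤ p, y lies entirely in the leading 0-block: y = 0^k for some k with 1 ≤ k ≤ p.
Consider xy^0z = xz = 0^{p-k} 1^p. Since k ≥ 1, the 0-count p-k is less than p, so i ≥ j fails; thus xz ∉ L.
This contradicts the pumping lemma, so L is not regular.

0^{p-k} 1^p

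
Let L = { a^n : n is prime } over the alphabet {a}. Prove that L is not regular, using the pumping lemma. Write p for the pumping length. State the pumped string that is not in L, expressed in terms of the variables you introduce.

a^{q(1+k)}

Toward a contradiction, assume L is regular with pumping length p.
Let q be a prime with q ≥ p+2 (infinitely many primes exist), and take w = a^q ∈ L with |w| = q ≥ p.
By the pumping lemma, w = xyz with |xy| ≤ p and |y| ≥ 1.
Then y = a^k for some k with 1 ≤ k ≤ p.
Since 1 ≤ k ≤ p, |xz| = q-k. Pump with i = q+1: |xy^{q+1}z| = (q-k)+(q+1)k = q+qk = q(1+k), which is composite (both factors ≥ 2). So xy^{q+1}z = a^{q(1+k)} ∉ L.
This contradicts the pumping lemma, so L is not regular.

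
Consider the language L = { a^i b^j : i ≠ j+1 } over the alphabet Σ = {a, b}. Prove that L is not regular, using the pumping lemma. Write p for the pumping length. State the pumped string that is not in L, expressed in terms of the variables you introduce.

Assume L is regular. Let p be the pumping length given by the pumping lemma.
Choose w = a^p b^{p+p!-1}. Since p ≠ (p+p!-1)+1 = p+p!, w ∈ L; and |w| ≥ p.
By the pumping lemma, w = xyz with |xy| ≤ p and |y| > 0.
Since the first p symbols of w are all a's and |xy| ≤ p, y lies entirely in the leading a-block: y = a^k for some k with 1 ≤ k ≤ p.
Since 1 ≤ k ≤ p, k divides p!; set t = 1 + p!/k. Then xy^t z has p + (p!/k)·k = p + p! copies of a. Now the a-count is p+p! and (b-count)+1 = (p+p!-1)+1 = p+p!, so i ≠ j+1 fails. So xy^t z = a^{p+p!} b^{p+p!-1} ∉ L.
This contradicts the pumping lemma, so L is not regular.

a^{p+p!} b^{p+p!-1}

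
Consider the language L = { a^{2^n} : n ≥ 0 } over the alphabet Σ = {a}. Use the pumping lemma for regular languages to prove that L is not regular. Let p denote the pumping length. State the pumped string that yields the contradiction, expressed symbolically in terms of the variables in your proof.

Assume L is regular. Let p be the pumping length given by the pumping lemma.
Take w = a^{2^p} ∈ L with |w| = 2^p ≥ p.
Write w = xyz as guaranteed by the lemma, with |xy| ≤ p and y is nonempty.
Then y = a^k for some k with 1 ≤ k ≤ p.
Pump with i = 2: xy^2z = a^{2^p+k}. Since 1 ≤ k ≤ p < 2^p, we have 2^p < 2^p+k < 2^{p+1}, so 2^p+k is not a power of 2. So xy^2z ∉ L.
This is a contradiction; hence L is not regular.

a^{2^p+k}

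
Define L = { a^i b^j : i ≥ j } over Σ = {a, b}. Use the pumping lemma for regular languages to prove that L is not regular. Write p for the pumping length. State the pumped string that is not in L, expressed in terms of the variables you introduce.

a^{p-k} b^p

Toward a contradiction, assume L is regular with pumping length p.
Choose w = a^p b^p ∈ L, with |w| = 2p ≥ p.
The pumping lemma gives a decomposition w = xyz where |xy| ≤ p and y is nonempty.
Since the first p symbols of w are all a's and |xy| ≤ p, y lies entirely in the leading a-block: y = a^k for some k with 1 ≤ k ≤ p.
Consider xy^0z = xz = a^{p-k} b^p. Since k ≥ 1, the a-count p-k is less than p, so i ≥ j fails; thus xz ∉ L.
This is a contradiction; hence L is not regular.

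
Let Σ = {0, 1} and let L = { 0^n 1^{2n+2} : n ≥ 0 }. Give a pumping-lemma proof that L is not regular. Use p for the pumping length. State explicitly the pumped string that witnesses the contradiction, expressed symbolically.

Assume L is regular; let p be its pumping constant.
Let w = 0^p 1^{2p+2} ∈ L; note |w| = 3p+2 ≥ p.
By the pumping lemma, w = xyz with |xy| ≤ p and |y| ≥ 1.
Since the first p symbols of w are all 0's and |xy| ≤ p, y lies entirely in the leading 0-block: y = 0^k for some k with 1 ≤ k ≤ p.
Pump with i = 2: xy^2z = 0^{p+k} 1^{2p+2}. For this to lie in L we would need 2p+2 = 2(p+k)+2, which forces k = 0. But k ≥ 1, so xy^2z ∉ L.
Contradiction. Therefore L is not regular.

0^{p+k} 1^{2p+2}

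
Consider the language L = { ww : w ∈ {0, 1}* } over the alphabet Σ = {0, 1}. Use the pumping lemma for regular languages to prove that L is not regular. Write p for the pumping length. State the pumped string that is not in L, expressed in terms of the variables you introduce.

Assume L is regular; let p be its pumping constant.
Take w = 0^p 1^p 0^p 1^p = uu where u = 0^p1^p; then w ∈ L and |w| = 4p ≥ p.
By the pumping lemma, w = xyz with |xy| ≤ p and |y| > 0.
Because |xy| ≤ p and w begins with p copies of 0, we have y = 0^k with 1 ≤ k ≤ p.
Pump with i = 2: xy^2z = 0^{p+k} 1^p 0^p 1^p, of length 4p+k. Suppose this equals vv. The string starts with 0 and ends with 1, so v does too; thus the boundary between the two copies of v is a 1→0 transition. There is exactly one such transition, at position 2p+k, so |v| = 2p+k and |vv| = 4p+2k ≠ 4p+k since k ≥ 1. So xy^2z ∉ L.
Contradiction. Therefore L is not regular.

0^{p+k} 1^p 0^p 1^p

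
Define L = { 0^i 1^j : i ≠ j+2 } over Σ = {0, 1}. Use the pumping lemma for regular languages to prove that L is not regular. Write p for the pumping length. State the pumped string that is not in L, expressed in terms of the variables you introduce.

Suppose for contradiction that L is regular, and let p be the pumping length.
Choose w = 0^p 1^{p+p!-2}. Since p ≠ (p+p!-2)+2 = p+p!, w ∈ L; and |w| ≥ p.
Write w = xyz as guaranteed by the lemma, with |xy| ≤ p and |y| > 0.
The first p characters of w are 0's, so xy (and hence y) consists only of 0's. Write y = 0^k, 1 ≤ k ≤ p.
Since 1 ≤ k ≤ p, k divides p!; set t = 1 + p!/k. Then xy^t z has p + (p!/k)·k = p + p! copies of 0. Now the 0-count is p+p! and (1-count)+2 = (p+p!-2)+2 = p+p!, so i ≠ j+2 fails. So xy^t z = 0^{p+p!} 1^{p+p!-2} ∉ L.
This contradicts the pumping lemma, so L is not regular.

0^{p+p!} 1^{p+p!-2}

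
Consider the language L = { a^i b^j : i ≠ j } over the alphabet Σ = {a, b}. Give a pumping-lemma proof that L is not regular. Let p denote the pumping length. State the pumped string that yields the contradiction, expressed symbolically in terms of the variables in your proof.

a^{p+p!} b^{p+p!}

Assume L is regular. Let p be the pumping length given by the pumping lemma.
Choose w = a^p b^{p+p!}. Since p ≠ p+p!, w ∈ L; and |w| ≥ p.
By the pumping lemma, w = xyz with |xy| ≤ p and |y| ≥ 1.
Because |xy| ≤ p and w begins with p copies of a, we have y = a^k with 1 ≤ k ≤ p.
Since 1 ≤ k ≤ p, k divides p!; set t = 1 + p!/k. Then xy^t z has p + (p!/k)·k = p + p! copies of a. Now the a-count equals the b-count, so i ≠ j fails. So xy^t z = a^{p+p!} b^{p+p!} ∉ L.
Contradiction. Therefore L is not regular.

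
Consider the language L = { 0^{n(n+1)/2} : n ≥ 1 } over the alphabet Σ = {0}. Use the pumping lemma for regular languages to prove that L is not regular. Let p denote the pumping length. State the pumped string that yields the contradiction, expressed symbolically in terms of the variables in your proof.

Toward a contradiction, assume L is regular with pumping length p.
Take w = 0^{p(p+1)/2} ∈ L with |w| = p(p+1)/2 ≥ p.
Write w = xyz as guaranteed by the lemma, with |xy| ≤ p and |y| > 0.
Then y = 0^k for some k with 1 ≤ k ≤ p.
Pump with i = 2: xy^2z = 0^{p(p+1)/2+k}. Since 1 ≤ k ≤ p, p(p+1)/2 < p(p+1)/2+k ≤ p(p+1)/2+p < (p+1)(p+2)/2, so p(p+1)/2+k is strictly between consecutive triangular numbers. So xy^2z ∉ L.
Contradiction. Therefore L is not regular.

0^{p(p+1)/2+k}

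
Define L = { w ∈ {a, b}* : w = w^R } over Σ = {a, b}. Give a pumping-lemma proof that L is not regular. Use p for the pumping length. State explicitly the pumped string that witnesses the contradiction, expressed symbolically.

Toward a contradiction, assume L is regular with pumping length p.
Take w = a^p b a^p, a palindrome of length 2p+1 ≥ p.
Write w = xyz as guaranteed by the lemma, with |xy| ≤ p and y is nonempty.
Since the first p symbols of w are all a's and |xy| ≤ p, y lies entirely in the leading a-block: y = a^k for some k with 1 ≤ k ≤ p.
Pump with i = 2: xy^2z = a^{p+k} b a^p. Its reverse is a^p b a^{p+k}, which differs from xy^2z since k ≥ 1. So xy^2z is not a palindrome and xy^2z ∉ L.
This is a contradiction; hence L is not regular.

a^{p+k} b a^p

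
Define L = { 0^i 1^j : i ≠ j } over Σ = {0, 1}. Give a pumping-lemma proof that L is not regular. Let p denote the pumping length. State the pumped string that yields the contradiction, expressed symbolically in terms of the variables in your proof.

Assume L is regular; let p be its pumping constant.
Choose w = 0^p 1^{p+p!}. Since p ≠ p+p!, w ∈ L; and |w| ≥ p.
Write w = xyz as guaranteed by the lemma, with |xy| ≤ p and y is nonempty.
Because |xy| ≤ p and w begins with p copies of 0, we have y = 0^k with 1 ≤ k ≤ p.
Since 1 ≤ k ≤ p, k divides p!; set t = 1 + p!/k. Then xy^t z has p + (p!/k)·k = p + p! copies of 0. Now the 0-count equals the 1-count, so i ≠ j fails. So xy^t z = 0^{p+p!} 1^{p+p!} ∉ L.
This is a contradiction; hence L is not regular.

0^{p+p!} 1^{p+p!}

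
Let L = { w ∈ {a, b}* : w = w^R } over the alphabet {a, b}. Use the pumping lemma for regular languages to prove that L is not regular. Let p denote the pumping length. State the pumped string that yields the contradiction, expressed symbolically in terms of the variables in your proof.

Suppose for contradiction that L is regular, and let p be the pumping length.
Take w = a^p b a^p, a palindrome of length 2p+1 ≥ p.
Write w = xyz as guaranteed by the lemma, with |xy| ≤ p and y is nonempty.
Because |xy| ≤ p and w begins with p copies of a, we have y = a^k with 1 ≤ k ≤ p.
Pump with i = 2: xy^2z = a^{p+k} b a^p. Its reverse is a^p b a^{p+k}, which differs from xy^2z since k ≥ 1. So xy^2z is not a palindrome and xy^2z ∉ L.
This is a contradiction; hence L is not regular.

a^{p+k} b a^p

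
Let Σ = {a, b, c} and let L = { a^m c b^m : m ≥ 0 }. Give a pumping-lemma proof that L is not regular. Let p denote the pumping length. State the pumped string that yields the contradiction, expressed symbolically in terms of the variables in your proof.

a^{p+k} c b^p

Toward a contradiction, assume L is regular with pumping length p.
Take w = a^p c b^p ∈ L with |w| = 2p+1 ≥ p.
Write w = xyz as guaranteed by the lemma, with |xy| ≤ p and |y| > 0.
The first p characters of w are a's, so xy (and hence y) consists only of a's. Write y = a^k, 1 ≤ k ≤ p.
Pump with i = 2: xy^2z = a^{p+k} c b^p, which would require p+k = p. But k ≥ 1, so xy^2z ∉ L.
This is a contradiction; hence L is not regular.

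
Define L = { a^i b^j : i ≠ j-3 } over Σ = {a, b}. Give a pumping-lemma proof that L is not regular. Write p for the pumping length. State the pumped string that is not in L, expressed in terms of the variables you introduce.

Suppose for contradiction that L is regular, and let p be the pumping length.
Choose w = a^p b^{p+p!+3}. Since p ≠ (p+p!+3)-3 = p+p!, w ∈ L; and |w| ≥ p.
The pumping lemma gives a decomposition w = xyz where |xy| ≤ p and y is nonempty.
The first p characters of w are a's, so xy (and hence y) consists only of a's. Write y = a^k, 1 ≤ k ≤ p.
Since 1 ≤ k ≤ p, k divides p!; set t = 1 + p!/k. Then xy^t z has p + (p!/k)·k = p + p! copies of a. Now the a-count is p+p! and (b-count)-3 = (p+p!+3)-3 = p+p!, so i ≠ j-3 fails. So xy^t z = a^{p+p!} b^{p+p!+3} ∉ L.
Contradiction. Therefore L is not regular.

a^{p+p!} b^{p+p!+3}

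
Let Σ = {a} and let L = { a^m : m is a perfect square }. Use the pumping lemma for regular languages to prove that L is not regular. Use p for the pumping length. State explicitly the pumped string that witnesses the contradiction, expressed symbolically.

a^{p²+k}

Assume L is regular; let p be its pumping constant.
Take w = a^{p²} ∈ L with |w| = p² ≥ p.
By the pumping lemma, w = xyz with |xy| ≤ p and |y| > 0.
Then y = a^k for some k with 1 ≤ k ≤ p.
Pump with i = 2: xy^2z = a^{p²+k}. Since 1 ≤ k ≤ p, p² < p²+k ≤ p²+p < (p+1)², so p²+k lies strictly between consecutive squares and is not a perfect square. So xy^2z ∉ L.
Contradiction. Therefore L is not regular.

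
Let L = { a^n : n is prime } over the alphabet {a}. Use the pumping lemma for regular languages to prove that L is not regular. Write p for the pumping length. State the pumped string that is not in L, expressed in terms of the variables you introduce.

Toward a contradiction, assume L is regular with pumping length p.
Let q be a prime with q ≥ p+2 (infinitely many primes exist), and take w = a^q ∈ L with |w| = q ≥ p.
Write w = xyz as guaranteed by the lemma, with |xy| ≤ p and y is nonempty.
Then y = a^k for some k with 1 ≤ k ≤ p.
Since 1 ≤ k ≤ p, |xz| = q-k. Pump with i = q+1: |xy^{q+1}z| = (q-k)+(q+1)k = q+qk = q(1+k), which is composite (both factors ≥ 2). So xy^{q+1}z = a^{q(1+k)} ∉ L.
Contradiction. Therefore L is not regular.

a^{q(1+k)}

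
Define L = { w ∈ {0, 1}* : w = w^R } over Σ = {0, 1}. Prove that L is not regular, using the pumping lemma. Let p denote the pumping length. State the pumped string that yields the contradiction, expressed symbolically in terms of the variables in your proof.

Toward a contradiction, assume L is regular with pumping length p.
Take w = 0^p 1 0^p, a palindrome of length 2p+1 ≥ p.
Write w = xyz as guaranteed by the lemma, with |xy| ≤ p and |y| ≥ 1.
Because |xy| ≤ p and w begins with p copies of 0, we have y = 0^k with 1 ≤ k ≤ p.
Pump with i = 2: xy^2z = 0^{p+k} 1 0^p. Its reverse is 0^p 1 0^{p+k}, which differs from xy^2z since k ≥ 1. So xy^2z is not a palindrome and xy^2z ∉ L.
This is a contradiction; hence L is not regular.

0^{p+k} 1 0^p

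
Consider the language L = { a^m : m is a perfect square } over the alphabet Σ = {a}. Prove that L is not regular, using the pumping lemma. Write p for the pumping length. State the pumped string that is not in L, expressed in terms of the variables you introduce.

a^{p²+k}

Assume L is regular; let p be its pumping constant.
Take w = a^{p²} ∈ L with |w| = p² ≥ p.
The pumping lemma gives a decomposition w = xyz where |xy| ≤ p and |y| ≥ 1.
Then y = a^k for some k with 1 ≤ k ≤ p.
Pump with i = 2: xy^2z = a^{p²+k}. Since 1 ≤ k ≤ p, p² < p²+k ≤ p²+p < (p+1)², so p²+k lies strictly between consecutive squares and is not a perfect square. So xy^2z ∉ L.
Contradiction. Therefore L is not regular.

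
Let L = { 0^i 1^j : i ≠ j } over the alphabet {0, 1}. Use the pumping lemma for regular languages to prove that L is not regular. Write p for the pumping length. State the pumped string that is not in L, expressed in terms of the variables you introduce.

0^{p+p!} 1^{p+p!}

Assume L is regular. Let p be the pumping length given by the pumping lemma.
Choose w = 0^p 1^{p+p!}. Since p ≠ p+p!, w ∈ L; and |w| ≥ p.
Write w = xyz as guaranteed by the lemma, with |xy| ≤ p and y is nonempty.
The first p characters of w are 0's, so xy (and hence y) consists only of 0's. Write y = 0^k, 1 ≤ k ≤ p.
Since 1 ≤ k ≤ p, k divides p!; set t = 1 + p!/k. Then xy^t z has p + (p!/k)·k = p + p! copies of 0. Now the 0-count equals the 1-count, so i ≠ j fails. So xy^t z = 0^{p+p!} 1^{p+p!} ∉ L.
This contradicts the pumping lemma, so L is not regular.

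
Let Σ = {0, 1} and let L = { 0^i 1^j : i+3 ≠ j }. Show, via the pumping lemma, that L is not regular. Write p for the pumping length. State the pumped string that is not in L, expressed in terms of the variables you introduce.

0^{p+p!} 1^{p+p!+3}

Suppose for contradiction that L is regular, and let p be the pumping length.
Choose w = 0^p 1^{p+p!+3}. Since p ≠ (p+p!+3)-3 = p+p!, w ∈ L; and |w| ≥ p.
By the pumping lemma, w = xyz with |xy| ≤ p and |y| ≥ 1.
Since the first p symbols of w are all 0's and |xy| ≤ p, y lies entirely in the leading 0-block: y = 0^k for some k with 1 ≤ k ≤ p.
Since 1 ≤ k ≤ p, k divides p!; set t = 1 + p!/k. Then xy^t z has p + (p!/k)·k = p + p! copies of 0. Now the 0-count is p+p! and (1-count)-3 = (p+p!+3)-3 = p+p!, so i+3 ≠ j fails. So xy^t z = 0^{p+p!} 1^{p+p!+3} ∉ L.
This is a contradiction; hence L is not regular.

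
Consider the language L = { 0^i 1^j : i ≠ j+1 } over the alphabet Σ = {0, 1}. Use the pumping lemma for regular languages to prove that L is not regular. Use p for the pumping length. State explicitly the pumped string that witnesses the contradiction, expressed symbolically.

Toward a contradiction, assume L is regular with pumping length p.
Choose w = 0^p 1^{p+p!-1}. Since p ≠ (p+p!-1)+1 = p+p!, w ∈ L; and |w| ≥ p.
Write w = xyz as guaranteed by the lemma, with |xy| ≤ p and |y| > 0.
The first p characters of w are 0's, so xy (and hence y) consists only of 0's. Write y = 0^k, 1 ≤ k ≤ p.
Since 1 ≤ k ≤ p, k divides p!; set t = 1 + p!/k. Then xy^t z has p + (p!/k)·k = p + p! copies of 0. Now the 0-count is p+p! and (1-count)+1 = (p+p!-1)+1 = p+p!, so i ≠ j+1 fails. So xy^t z = 0^{p+p!} 1^{p+p!-1} ∉ L.
This is a contradiction; hence L is not regular.

0^{p+p!} 1^{p+p!-1}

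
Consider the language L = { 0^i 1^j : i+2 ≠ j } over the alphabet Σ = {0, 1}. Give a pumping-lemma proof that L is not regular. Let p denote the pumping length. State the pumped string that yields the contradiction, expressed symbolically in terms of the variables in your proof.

Assume L is regular. Let p be the pumping length given by the pumping lemma.
Choose w = 0^p 1^{p+p!+2}. Since p ≠ (p+p!+2)-2 = p+p!, w ∈ L; and |w| ≥ p.
By the pumping lemma, w = xyz with |xy| ≤ p and |y| ≥ 1.
Because |xy| ≤ p and w begins with p copies of 0, we have y = 0^k with 1 ≤ k ≤ p.
Since 1 ≤ k ≤ p, k divides p!; set t = 1 + p!/k. Then xy^t z has p + (p!/k)·k = p + p! copies of 0. Now the 0-count is p+p! and (1-count)-2 = (p+p!+2)-2 = p+p!, so i+2 ≠ j fails. So xy^t z = 0^{p+p!} 1^{p+p!+2} ∉ L.
Contradiction. Therefore L is not regular.

0^{p+p!} 1^{p+p!+2}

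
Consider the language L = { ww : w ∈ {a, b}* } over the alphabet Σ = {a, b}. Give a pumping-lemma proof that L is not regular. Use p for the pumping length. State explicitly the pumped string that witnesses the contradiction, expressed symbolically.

a^{p+k} b^p a^p b^p

Assume L is regular; let p be its pumping constant.
Take w = a^p b^p a^p b^p = uu where u = a^pb^p; then w ∈ L and |w| = 4p ≥ p.
Write w = xyz as guaranteed by the lemma, with |xy| ≤ p and |y| > 0.
Since the first p symbols of w are all a's and |xy| ≤ p, y lies entirely in the leading a-block: y = a^k for some k with 1 ≤ k ≤ p.
Pump with i = 2: xy^2z = a^{p+k} b^p a^p b^p, of length 4p+k. Suppose this equals vv. The string starts with a and ends with b, so v does too; thus the boundary between the two copies of v is a b→a transition. There is exactly one such transition, at position 2p+k, so |v| = 2p+k and |vv| = 4p+2k ≠ 4p+k since k ≥ 1. So xy^2z ∉ L.
This contradicts the pumping lemma, so L is not regular.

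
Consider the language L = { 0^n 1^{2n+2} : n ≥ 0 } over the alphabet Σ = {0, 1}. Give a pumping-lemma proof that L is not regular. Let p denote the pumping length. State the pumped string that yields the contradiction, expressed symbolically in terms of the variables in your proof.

Assume L is regular. Let p be the pumping length given by the pumping lemma.
Let w = 0^p 1^{2p+2} ∈ L; note |w| = 3p+2 ≥ p.
The pumping lemma gives a decomposition w = xyz where |xy| ≤ p and y is nonempty.
The first p characters of w are 0's, so xy (and hence y) consists only of 0's. Write y = 0^k, 1 ≤ k ≤ p.
Pump with i = 2: xy^2z = 0^{p+k} 1^{2p+2}. For this to lie in L we would need 2p+2 = 2(p+k)+2, which forces k = 0. But k ≥ 1, so xy^2z ∉ L.
This contradicts the pumping lemma, so L is not regular.

0^{p+k} 1^{2p+2}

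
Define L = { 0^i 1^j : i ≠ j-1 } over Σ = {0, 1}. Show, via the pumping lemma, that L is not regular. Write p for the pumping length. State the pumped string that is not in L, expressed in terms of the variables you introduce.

Toward a contradiction, assume L is regular with pumping length p.
Choose w = 0^p 1^{p+p!+1}. Since p ≠ (p+p!+1)-1 = p+p!, w ∈ L; and |w| ≥ p.
By the pumping lemma, w = xyz with |xy| ≤ p and |y| > 0.
Because |xy| ≤ p and w begins with p copies of 0, we have y = 0^k with 1 ≤ k ≤ p.
Since 1 ≤ k ≤ p, k divides p!; set t = 1 + p!/k. Then xy^t z has p + (p!/k)·k = p + p! copies of 0. Now the 0-count is p+p! and (1-count)-1 = (p+p!+1)-1 = p+p!, so i ≠ j-1 fails. So xy^t z = 0^{p+p!} 1^{p+p!+1} ∉ L.
This is a contradiction; hence L is not regular.

0^{p+p!} 1^{p+p!+1}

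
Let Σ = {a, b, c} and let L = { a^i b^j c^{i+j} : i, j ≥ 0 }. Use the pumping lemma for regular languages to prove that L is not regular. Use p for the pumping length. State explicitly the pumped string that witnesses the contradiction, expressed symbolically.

Assume L is regular; let p be its pumping constant.
Take w = a^p b^p c^{2p} ∈ L (with i=j=p, i+j=2p), |w| = 4p ≥ p.
Write w = xyz as guaranteed by the lemma, with |xy| ≤ p and |y| ≥ 1.
Since the first p symbols of w are all a's and |xy| ≤ p, y lies entirely in the leading a-block: y = a^k for some k with 1 ≤ k ≤ p.
Consider xy^2z = a^{p+k} b^p c^{2p}. Now the a- and b-counts sum to 2p+k, but the c-count is 2p ≠ 2p+k. So xy^2z ∉ L.
This is a contradiction; hence L is not regular.

a^{p+k} b^p c^{2p}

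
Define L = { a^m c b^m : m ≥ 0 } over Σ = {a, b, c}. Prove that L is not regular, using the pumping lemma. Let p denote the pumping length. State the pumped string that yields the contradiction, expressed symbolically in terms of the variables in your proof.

a^{p+k} c b^p

Toward a contradiction, assume L is regular with pumping length p.
Take w = a^p c b^p ∈ L with |w| = 2p+1 ≥ p.
The pumping lemma gives a decomposition w = xyz where |xy| ≤ p and |y| > 0.
The first p characters of w are a's, so xy (and hence y) consists only of a's. Write y = a^k, 1 ≤ k ≤ p.
Pump with i = 2: xy^2z = a^{p+k} c b^p, which would require p+k = p. But k ≥ 1, so xy^2z ∉ L.
Contradiction. Therefore L is not regular.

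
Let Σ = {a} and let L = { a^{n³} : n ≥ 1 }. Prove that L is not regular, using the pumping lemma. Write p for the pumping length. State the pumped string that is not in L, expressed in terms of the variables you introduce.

Assume L is regular. Let p be the pumping length given by the pumping lemma.
Take w = a^{p³} ∈ L with |w| = p³ ≥ p.
The pumping lemma gives a decomposition w = xyz where |xy| ≤ p and |y| > 0.
Then y = a^k for some k with 1 ≤ k ≤ p.
Pump with i = 2: xy^2z = a^{p³+k}. Since 1 ≤ k ≤ p, p³ < p³+k ≤ p³+p < p³+3p²+3p+1 = (p+1)³, so p³+k is not a perfect cube. So xy^2z ∉ L.
This contradicts the pumping lemma, so L is not regular.

a^{p³+k}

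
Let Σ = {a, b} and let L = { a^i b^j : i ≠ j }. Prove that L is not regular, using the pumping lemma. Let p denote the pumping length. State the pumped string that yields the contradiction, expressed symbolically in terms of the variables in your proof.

a^{p+p!} b^{p+p!}

Assume L is regular; let p be its pumping constant.
Choose w = a^p b^{p+p!}. Since p ≠ p+p!, w ∈ L; and |w| ≥ p.
By the pumping lemma, w = xyz with |xy| ≤ p and |y| ≥ 1.
Since the first p symbols of w are all a's and |xy| ≤ p, y lies entirely in the leading a-block: y = a^k for some k with 1 ≤ k ≤ p.
Since 1 ≤ k ≤ p, k divides p!; set t = 1 + p!/k. Then xy^t z has p + (p!/k)·k = p + p! copies of a. Now the a-count equals the b-count, so i ≠ j fails. So xy^t z = a^{p+p!} b^{p+p!} ∉ L.
This contradicts the pumping lemma, so L is not regular.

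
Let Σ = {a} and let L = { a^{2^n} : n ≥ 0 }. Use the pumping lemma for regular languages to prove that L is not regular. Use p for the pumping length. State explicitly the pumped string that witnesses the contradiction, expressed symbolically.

Assume L is regular; let p be its pumping constant.
Take w = a^{2^p} ∈ L with |w| = 2^p ≥ p.
The pumping lemma gives a decomposition w = xyz where |xy| ≤ p and |y| ≥ 1.
Then y = a^k for some k with 1 ≤ k ≤ p.
Pump with i = 2: xy^2z = a^{2^p+k}. Since 1 ≤ k ≤ p < 2^p, we have 2^p < 2^p+k < 2^{p+1}, so 2^p+k is not a power of 2. So xy^2z ∉ L.
This is a contradiction; hence L is not regular.

a^{2^p+k}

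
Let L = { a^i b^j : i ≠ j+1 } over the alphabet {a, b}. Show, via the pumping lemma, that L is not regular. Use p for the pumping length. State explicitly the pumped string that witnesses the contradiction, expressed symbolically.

Toward a contradiction, assume L is regular with pumping length p.
Choose w = a^p b^{p+p!-1}. Since p ≠ (p+p!-1)+1 = p+p!, w ∈ L; and |w| ≥ p.
By the pumping lemma, w = xyz with |xy| ≤ p and |y| > 0.
The first p characters of w are a's, so xy (and hence y) consists only of a's. Write y = a^k, 1 ≤ k ≤ p.
Since 1 ≤ k ≤ p, k divides p!; set t = 1 + p!/k. Then xy^t z has p + (p!/k)·k = p + p! copies of a. Now the a-count is p+p! and (b-count)+1 = (p+p!-1)+1 = p+p!, so i ≠ j+1 fails. So xy^t z = a^{p+p!} b^{p+p!-1} ∉ L.
This contradicts the pumping lemma, so L is not regular.

a^{p+p!} b^{p+p!-1}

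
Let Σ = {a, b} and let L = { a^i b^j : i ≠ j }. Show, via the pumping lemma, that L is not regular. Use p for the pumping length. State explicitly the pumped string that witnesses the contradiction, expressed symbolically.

a^{p+p!} b^{p+p!}

Suppose for contradiction that L is regular, and let p be the pumping length.
Choose w = a^p b^{p+p!}. Since p ≠ p+p!, w ∈ L; and |w| ≥ p.
Write w = xyz as guaranteed by the lemma, with |xy| ≤ p and |y| ≥ 1.
The first p characters of w are a's, so xy (and hence y) consists only of a's. Write y = a^k, 1 ≤ k ≤ p.
Since 1 ≤ k ≤ p, k divides p!; set t = 1 + p!/k. Then xy^t z has p + (p!/k)·k = p + p! copies of a. Now the a-count equals the b-count, so i ≠ j fails. So xy^t z = a^{p+p!} b^{p+p!} ∉ L.
This is a contradiction; hence L is not regular.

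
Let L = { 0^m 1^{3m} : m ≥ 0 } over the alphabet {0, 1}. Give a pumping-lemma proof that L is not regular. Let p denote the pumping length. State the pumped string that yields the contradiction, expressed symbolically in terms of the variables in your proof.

Toward a contradiction, assume L is regular with pumping length p.
Choose w = 0^p 1^{3p}, which is in L with |w| = 4p ≥ p.
By the pumping lemma, w = xyz with |xy| ≤ p and y is nonempty.
Because |xy| ≤ p and w begins with p copies of 0, we have y = 0^k with 1 ≤ k ≤ p.
Pump with i = 2: xy^2z = 0^{p+k} 1^{3p}. For this to lie in L we would need 3p = 3(p+k), which forces k = 0. But k ≥ 1, so xy^2z ∉ L.
This is a contradiction; hence L is not regular.

0^{p+k} 1^{3p}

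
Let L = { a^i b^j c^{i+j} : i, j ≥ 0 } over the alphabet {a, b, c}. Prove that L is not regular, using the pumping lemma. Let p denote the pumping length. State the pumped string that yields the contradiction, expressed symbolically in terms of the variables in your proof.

Suppose for contradiction that L is regular, and let p be the pumping length.
Take w = a^p b^p c^{2p} ∈ L (with i=j=p, i+j=2p), |w| = 4p ≥ p.
Write w = xyz as guaranteed by the lemma, with |xy| ≤ p and |y| ≥ 1.
Since the first p symbols of w are all a's and |xy| ≤ p, y lies entirely in the leading a-block: y = a^k for some k with 1 ≤ k ≤ p.
Consider xy^2z = a^{p+k} b^p c^{2p}. Now the a- and b-counts sum to 2p+k, but the c-count is 2p ≠ 2p+k. So xy^2z ∉ L.
This contradicts the pumping lemma, so L is not regular.

a^{p+k} b^p c^{2p}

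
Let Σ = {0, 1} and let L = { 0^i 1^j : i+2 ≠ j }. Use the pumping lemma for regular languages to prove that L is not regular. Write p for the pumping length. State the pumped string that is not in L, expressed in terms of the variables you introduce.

0^{p+p!} 1^{p+p!+2}

Suppose for contradiction that L is regular, and let p be the pumping length.
Choose w = 0^p 1^{p+p!+2}. Since p ≠ (p+p!+2)-2 = p+p!, w ∈ L; and |w| ≥ p.
By the pumping lemma, w = xyz with |xy| ≤ p and |y| > 0.
Since the first p symbols of w are all 0's and |xy| ≤ p, y lies entirely in the leading 0-block: y = 0^k for some k with 1 ≤ k ≤ p.
Since 1 ≤ k ≤ p, k divides p!; set t = 1 + p!/k. Then xy^t z has p + (p!/k)·k = p + p! copies of 0. Now the 0-count is p+p! and (1-count)-2 = (p+p!+2)-2 = p+p!, so i+2 ≠ j fails. So xy^t z = 0^{p+p!} 1^{p+p!+2} ∉ L.
This is a contradiction; hence L is not regular.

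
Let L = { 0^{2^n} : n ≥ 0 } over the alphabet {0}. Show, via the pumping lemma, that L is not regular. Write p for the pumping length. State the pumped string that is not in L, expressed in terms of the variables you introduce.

0^{2^p+k}

Assume L is regular; let p be its pumping constant.
Take w = 0^{2^p} ∈ L with |w| = 2^p ≥ p.
Write w = xyz as guaranteed by the lemma, with |xy| ≤ p and |y| ≥ 1.
Then y = 0^k for some k with 1 ≤ k ≤ p.
Pump with i = 2: xy^2z = 0^{2^p+k}. Since 1 ≤ k ≤ p < 2^p, we have 2^p < 2^p+k < 2^{p+1}, so 2^p+k is not a power of 2. So xy^2z ∉ L.
This is a contradiction; hence L is not regular.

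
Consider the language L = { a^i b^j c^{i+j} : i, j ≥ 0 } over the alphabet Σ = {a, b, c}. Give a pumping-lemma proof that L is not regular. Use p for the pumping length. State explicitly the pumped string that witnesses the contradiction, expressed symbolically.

Assume L is regular. Let p be the pumping length given by the pumping lemma.
Take w = a^p b^p c^{2p} ∈ L (with i=j=p, i+j=2p), |w| = 4p ≥ p.
The pumping lemma gives a decomposition w = xyz where |xy| ≤ p and |y| > 0.
Since the first p symbols of w are all a's and |xy| ≤ p, y lies entirely in the leading a-block: y = a^k for some k with 1 ≤ k ≤ p.
Consider xy^2z = a^{p+k} b^p c^{2p}. Now the a- and b-counts sum to 2p+k, but the c-count is 2p ≠ 2p+k. So xy^2z ∉ L.
This contradicts the pumping lemma, so L is not regular.

a^{p+k} b^p c^{2p}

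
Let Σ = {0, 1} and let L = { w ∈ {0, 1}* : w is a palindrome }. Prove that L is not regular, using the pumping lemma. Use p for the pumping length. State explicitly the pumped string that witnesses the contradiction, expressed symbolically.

Toward a contradiction, assume L is regular with pumping length p.
Take w = 0^p 1 0^p, a palindrome of length 2p+1 ≥ p.
By the pumping lemma, w = xyz with |xy| ≤ p and |y| ≥ 1.
Because |xy| ≤ p and w begins with p copies of 0, we have y = 0^k with 1 ≤ k ≤ p.
Pump with i = 2: xy^2z = 0^{p+k} 1 0^p. Its reverse is 0^p 1 0^{p+k}, which differs from xy^2z since k ≥ 1. So xy^2z is not a palindrome and xy^2z ∉ L.
This contradicts the pumping lemma, so L is not regular.

0^{p+k} 1 0^p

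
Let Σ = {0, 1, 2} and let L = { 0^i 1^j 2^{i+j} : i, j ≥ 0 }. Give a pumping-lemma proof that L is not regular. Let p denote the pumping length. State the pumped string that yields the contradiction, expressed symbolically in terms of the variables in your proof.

0^{p+k} 1^p 2^{2p}

Assume L is regular; let p be its pumping constant.
Take w = 0^p 1^p 2^{2p} ∈ L (with i=j=p, i+j=2p), |w| = 4p ≥ p.
By the pumping lemma, w = xyz with |xy| ≤ p and |y| ≥ 1.
Because |xy| ≤ p and w begins with p copies of 0, we have y = 0^k with 1 ≤ k ≤ p.
Consider xy^2z = 0^{p+k} 1^p 2^{2p}. Now the 0- and 1-counts sum to 2p+k, but the 2-count is 2p ≠ 2p+k. So xy^2z ∉ L.
This contradicts the pumping lemma, so L is not regular.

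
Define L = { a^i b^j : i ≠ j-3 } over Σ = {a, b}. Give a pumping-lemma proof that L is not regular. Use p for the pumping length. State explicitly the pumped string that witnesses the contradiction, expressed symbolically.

Assume L is regular; let p be its pumping constant.
Choose w = a^p b^{p+p!+3}. Since p ≠ (p+p!+3)-3 = p+p!, w ∈ L; and |w| ≥ p.
By the pumping lemma, w = xyz with |xy| ≤ p and y is nonempty.
The first p characters of w are a's, so xy (and hence y) consists only of a's. Write y = a^k, 1 ≤ k ≤ p.
Since 1 ≤ k ≤ p, k divides p!; set t = 1 + p!/k. Then xy^t z has p + (p!/k)·k = p + p! copies of a. Now the a-count is p+p! and (b-count)-3 = (p+p!+3)-3 = p+p!, so i ≠ j-3 fails. So xy^t z = a^{p+p!} b^{p+p!+3} ∉ L.
This contradicts the pumping lemma, so L is not regular.

a^{p+p!} b^{p+p!+3}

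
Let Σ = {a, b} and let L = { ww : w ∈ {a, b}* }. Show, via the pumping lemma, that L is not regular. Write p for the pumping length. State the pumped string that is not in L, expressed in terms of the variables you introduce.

Suppose for contradiction that L is regular, and let p be the pumping length.
Take w = a^p b^p a^p b^p = uu where u = a^pb^p; then w ∈ L and |w| = 4p ≥ p.
Write w = xyz as guaranteed by the lemma, with |xy| ≤ p and |y| ≥ 1.
Since the first p symbols of w are all a's and |xy| ≤ p, y lies entirely in the leading a-block: y = a^k for some k with 1 ≤ k ≤ p.
Pump with i = 2: xy^2z = a^{p+k} b^p a^p b^p, of length 4p+k. Suppose this equals vv. The string starts with a and ends with b, so v does too; thus the boundary between the two copies of v is a b→a transition. There is exactly one such transition, at position 2p+k, so |v| = 2p+k and |vv| = 4p+2k ≠ 4p+k since k ≥ 1. So xy^2z ∉ L.
Contradiction. Therefore L is not regular.

a^{p+k} b^p a^p b^p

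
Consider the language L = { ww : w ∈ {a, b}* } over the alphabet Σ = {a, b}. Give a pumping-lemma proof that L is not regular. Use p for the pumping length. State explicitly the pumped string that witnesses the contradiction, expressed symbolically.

a^{p+k} b^p a^p b^p

Assume L is regular. Let p be the pumping length given by the pumping lemma.
Take w = a^p b^p a^p b^p = uu where u = a^pb^p; then w ∈ L and |w| = 4p ≥ p.
By the pumping lemma, w = xyz with |xy| ≤ p and y is nonempty.
Because |xy| ≤ p and w begins with p copies of a, we have y = a^k with 1 ≤ k ≤ p.
Pump with i = 2: xy^2z = a^{p+k} b^p a^p b^p, of length 4p+k. Suppose this equals vv. The string starts with a and ends with b, so v does too; thus the boundary between the two copies of v is a b→a transition. There is exactly one such transition, at position 2p+k, so |v| = 2p+k and |vv| = 4p+2k ≠ 4p+k since k ≥ 1. So xy^2z ∉ L.
Contradiction. Therefore L is not regular.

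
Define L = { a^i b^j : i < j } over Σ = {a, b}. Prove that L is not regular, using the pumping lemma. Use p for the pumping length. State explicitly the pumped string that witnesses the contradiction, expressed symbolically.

a^{p+k} b^{p+1}

Suppose for contradiction that L is regular, and let p be the pumping length.
Choose w = a^p b^{p+1} ∈ L, with |w| = 2p+1 ≥ p.
Write w = xyz as guaranteed by the lemma, with |xy| ≤ p and y is nonempty.
The first p characters of w are a's, so xy (and hence y) consists only of a's. Write y = a^k, 1 ≤ k ≤ p.
Consider xy^2z = a^{p+k} b^{p+1}. Since k ≥ 1, the a-count p+k is at least p+1, so i < j fails; thus xy^2z ∉ L.
Contradiction. Therefore L is not regular.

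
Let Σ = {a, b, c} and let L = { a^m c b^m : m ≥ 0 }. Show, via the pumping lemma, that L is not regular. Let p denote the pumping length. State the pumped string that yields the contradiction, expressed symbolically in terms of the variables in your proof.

a^{p+k} c b^p

Toward a contradiction, assume L is regular with pumping length p.
Take w = a^p c b^p ∈ L with |w| = 2p+1 ≥ p.
Write w = xyz as guaranteed by the lemma, with |xy| ≤ p and |y| ≥ 1.
The first p characters of w are a's, so xy (and hence y) consists only of a's. Write y = a^k, 1 ≤ k ≤ p.
Pump with i = 2: xy^2z = a^{p+k} c b^p, which would require p+k = p. But k ≥ 1, so xy^2z ∉ L.
Contradiction. Therefore L is not regular.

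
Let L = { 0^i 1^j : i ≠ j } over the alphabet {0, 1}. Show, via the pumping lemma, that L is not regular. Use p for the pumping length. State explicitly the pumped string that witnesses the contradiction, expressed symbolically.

0^{p+p!} 1^{p+p!}

Assume L is regular. Let p be the pumping length given by the pumping lemma.
Choose w = 0^p 1^{p+p!}. Since p ≠ p+p!, w ∈ L; and |w| ≥ p.
The pumping lemma gives a decomposition w = xyz where |xy| ≤ p and |y| > 0.
Since the first p symbols of w are all 0's and |xy| ≤ p, y lies entirely in the leading 0-block: y = 0^k for some k with 1 ≤ k ≤ p.
Since 1 ≤ k ≤ p, k divides p!; set t = 1 + p!/k. Then xy^t z has p + (p!/k)·k = p + p! copies of 0. Now the 0-count equals the 1-count, so i ≠ j fails. So xy^t z = 0^{p+p!} 1^{p+p!} ∉ L.
This contradicts the pumping lemma, so L is not regular.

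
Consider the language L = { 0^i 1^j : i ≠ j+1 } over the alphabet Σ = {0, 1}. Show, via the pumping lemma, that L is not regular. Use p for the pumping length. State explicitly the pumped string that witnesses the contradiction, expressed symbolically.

0^{p+p!} 1^{p+p!-1}

Assume L is regular. Let p be the pumping length given by the pumping lemma.
Choose w = 0^p 1^{p+p!-1}. Since p ≠ (p+p!-1)+1 = p+p!, w ∈ L; and |w| ≥ p.
The pumping lemma gives a decomposition w = xyz where |xy| ≤ p and |y| > 0.
Because |xy| ≤ p and w begins with p copies of 0, we have y = 0^k with 1 ≤ k ≤ p.
Since 1 ≤ k ≤ p, k divides p!; set t = 1 + p!/k. Then xy^t z has p + (p!/k)·k = p + p! copies of 0. Now the 0-count is p+p! and (1-count)+1 = (p+p!-1)+1 = p+p!, so i ≠ j+1 fails. So xy^t z = 0^{p+p!} 1^{p+p!-1} ∉ L.
This contradicts the pumping lemma, so L is not regular.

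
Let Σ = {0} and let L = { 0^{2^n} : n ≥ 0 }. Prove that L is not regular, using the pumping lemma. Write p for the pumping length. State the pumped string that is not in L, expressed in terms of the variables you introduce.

0^{2^p+k}

Toward a contradiction, assume L is regular with pumping length p.
Take w = 0^{2^p} ∈ L with |w| = 2^p ≥ p.
By the pumping lemma, w = xyz with |xy| ≤ p and |y| > 0.
Then y = 0^k for some k with 1 ≤ k ≤ p.
Pump with i = 2: xy^2z = 0^{2^p+k}. Since 1 ≤ k ≤ p < 2^p, we have 2^p < 2^p+k < 2^{p+1}, so 2^p+k is not a power of 2. So xy^2z ∉ L.
Contradiction. Therefore L is not regular.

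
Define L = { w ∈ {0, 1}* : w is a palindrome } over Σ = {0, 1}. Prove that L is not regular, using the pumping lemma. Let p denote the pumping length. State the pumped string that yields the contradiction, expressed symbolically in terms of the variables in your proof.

Toward a contradiction, assume L is regular with pumping length p.
Take w = 0^p 1 0^p, a palindrome of length 2p+1 ≥ p.
Write w = xyz as guaranteed by the lemma, with |xy| ≤ p and |y| ≥ 1.
The first p characters of w are 0's, so xy (and hence y) consists only of 0's. Write y = 0^k, 1 ≤ k ≤ p.
Pump with i = 2: xy^2z = 0^{p+k} 1 0^p. Its reverse is 0^p 1 0^{p+k}, which differs from xy^2z since k ≥ 1. So xy^2z is not a palindrome and xy^2z ∉ L.
This contradicts the pumping lemma, so L is not regular.

0^{p+k} 1 0^p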